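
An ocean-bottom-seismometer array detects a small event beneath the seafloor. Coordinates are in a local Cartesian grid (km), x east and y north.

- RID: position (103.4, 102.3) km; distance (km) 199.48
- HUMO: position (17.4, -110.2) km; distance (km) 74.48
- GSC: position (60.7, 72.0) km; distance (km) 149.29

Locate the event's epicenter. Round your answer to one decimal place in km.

Circle about each station: (x − 103.4)² + (y − 102.3)² = 199.48²; (x − 17.4)² + (y + 110.2)² = 74.48²; (x − 60.7)² + (y − 72.0)² = 149.29².
Subtracting pairs of circle equations eliminates x²+y² and gives linear equations (the radical axes):
-172.0 x − 425.0 y = 25534.95
-85.4 x − 60.6 y = 5216.41
Solving the 2×2 system: x ≈ -25.9, y ≈ -49.6 km.

x ≈ -25.9 km, y ≈ -49.6 km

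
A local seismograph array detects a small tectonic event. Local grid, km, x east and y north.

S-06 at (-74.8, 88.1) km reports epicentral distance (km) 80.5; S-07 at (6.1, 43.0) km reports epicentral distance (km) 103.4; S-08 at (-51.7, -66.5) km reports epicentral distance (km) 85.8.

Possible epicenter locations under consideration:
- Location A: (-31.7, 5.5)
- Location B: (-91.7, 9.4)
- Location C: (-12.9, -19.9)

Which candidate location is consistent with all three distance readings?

Location B

For each candidate, compare |candidate − station| to the reported distance:
Location A: residuals S-06 12.7, S-07 50.2, S-08 11.1 → max 50.2 km
Location B: residuals S-06 0.0, S-07 0.0, S-08 0.0 → max 0.0 km
Location C: residuals S-06 44.0, S-07 37.7, S-08 25.2 → max 44.0 km
Only Location B has all residuals ≈ 0.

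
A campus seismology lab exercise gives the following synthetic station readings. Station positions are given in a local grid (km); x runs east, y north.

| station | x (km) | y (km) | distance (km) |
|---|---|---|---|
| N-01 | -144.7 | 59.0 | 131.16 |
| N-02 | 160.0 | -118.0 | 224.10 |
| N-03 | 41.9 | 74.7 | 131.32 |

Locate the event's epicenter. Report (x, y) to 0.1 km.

x ≈ -43.8 km, y ≈ -24.8 km

Circle about each station: (x + 144.7)² + (y − 59.0)² = 131.16²; (x − 160.0)² + (y + 118.0)² = 224.10²; (x − 41.9)² + (y − 74.7)² = 131.32².
Subtracting pairs of circle equations eliminates x²+y² and gives linear equations (the radical axes):
609.4 x − 354.0 y = -17912.95
373.2 x + 31.4 y = -17125.39
Solving the 2×2 system: x ≈ -43.8, y ≈ -24.8 km.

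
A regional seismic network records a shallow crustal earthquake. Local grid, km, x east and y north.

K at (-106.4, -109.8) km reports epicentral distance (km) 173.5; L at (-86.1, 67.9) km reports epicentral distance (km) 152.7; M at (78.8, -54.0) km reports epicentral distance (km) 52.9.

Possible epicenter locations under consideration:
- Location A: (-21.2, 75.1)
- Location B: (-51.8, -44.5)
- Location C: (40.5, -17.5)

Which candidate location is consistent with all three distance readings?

For each candidate, compare |candidate − station| to the reported distance:
Location A: residuals K 30.1, L 87.4, M 110.4 → max 110.4 km
Location B: residuals K 88.4, L 35.2, M 78.0 → max 88.4 km
Location C: residuals K 0.0, L 0.0, M 0.0 → max 0.0 km
Only Location C has all residuals ≈ 0.

Location C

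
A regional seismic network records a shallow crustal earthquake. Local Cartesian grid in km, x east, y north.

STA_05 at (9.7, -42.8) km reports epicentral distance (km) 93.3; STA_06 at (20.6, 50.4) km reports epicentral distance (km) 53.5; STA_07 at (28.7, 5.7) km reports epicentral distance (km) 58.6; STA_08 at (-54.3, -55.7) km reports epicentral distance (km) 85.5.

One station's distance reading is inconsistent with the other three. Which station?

Solve using three stations at a time. Using STA_06, STA_07, STA_08 (subtract circle equations pairwise → linear system) gives (x, y) ≈ (-26.6, 25.2).
Distances from that point to each station vs reported:
  STA_05: calculated 77.0 vs reported 93.3 → residual 16.3 km
  STA_06: calculated 53.5 vs reported 53.5 → residual 0.0 km
  STA_07: calculated 58.6 vs reported 58.6 → residual 0.0 km
  STA_08: calculated 85.5 vs reported 85.5 → residual 0.0 km
STA_06, STA_07, STA_08 are mutually consistent (residuals ≈ 0); STA_05 is off by 16.3 km.

STA_05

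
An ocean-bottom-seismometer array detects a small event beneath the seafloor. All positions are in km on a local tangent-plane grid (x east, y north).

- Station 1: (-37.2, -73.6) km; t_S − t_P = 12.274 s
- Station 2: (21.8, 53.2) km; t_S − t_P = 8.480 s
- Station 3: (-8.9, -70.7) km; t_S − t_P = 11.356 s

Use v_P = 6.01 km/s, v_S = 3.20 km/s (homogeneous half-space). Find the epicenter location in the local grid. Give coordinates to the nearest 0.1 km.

x ≈ -13.2 km, y ≈ 6.9 km

Distance from S−P lag: d = Δt · v_P v_S / (v_P − v_S) = Δt · (6.01·3.20)/(6.01−3.20) ≈ 6.8441·Δt.
So d_Station 1 = 84.00, d_Station 2 = 58.04, d_Station 3 = 77.72 km.
Circle about each station: (x + 37.2)² + (y + 73.6)² = 84.00²; (x − 21.8)² + (y − 53.2)² = 58.04²; (x + 8.9)² + (y + 70.7)² = 77.72².
Subtracting pairs of circle equations eliminates x²+y² and gives linear equations (the radical axes):
118.0 x + 253.6 y = 192.04
56.6 x + 5.8 y = -707.50
Solving the 2×2 system: x ≈ -13.2, y ≈ 6.9 km.
Check against Station 1 (with the unrounded x, y): √((x + 37.2)²+(y + 73.6)²) = 84.00 ≈ 84.00 km. ✓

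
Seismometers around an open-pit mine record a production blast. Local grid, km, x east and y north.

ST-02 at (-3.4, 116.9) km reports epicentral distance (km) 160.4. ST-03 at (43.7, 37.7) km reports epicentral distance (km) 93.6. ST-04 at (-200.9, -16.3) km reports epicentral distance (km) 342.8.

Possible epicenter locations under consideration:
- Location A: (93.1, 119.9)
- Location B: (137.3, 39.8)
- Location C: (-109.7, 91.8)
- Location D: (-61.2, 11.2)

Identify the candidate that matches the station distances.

Location B

For each candidate, compare |candidate − station| to the reported distance:
Location A: residuals ST-02 63.9, ST-03 2.3, ST-04 18.8 → max 63.9 km
Location B: residuals ST-02 0.0, ST-03 0.0, ST-04 0.0 → max 0.0 km
Location C: residuals ST-02 51.2, ST-03 69.1, ST-04 201.4 → max 201.4 km
Location D: residuals ST-02 39.9, ST-03 14.6, ST-04 200.4 → max 200.4 km
Only Location B has all residuals ≈ 0.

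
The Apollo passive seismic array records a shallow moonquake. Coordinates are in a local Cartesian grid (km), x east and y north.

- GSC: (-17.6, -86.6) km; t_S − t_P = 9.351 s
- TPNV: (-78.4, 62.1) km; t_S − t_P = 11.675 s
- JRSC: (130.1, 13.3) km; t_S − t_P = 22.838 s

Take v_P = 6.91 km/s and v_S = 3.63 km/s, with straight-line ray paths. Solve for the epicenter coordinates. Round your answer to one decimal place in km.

-41.5 km east, -19.2 km north

Distance from S−P lag: d = Δt · v_P v_S / (v_P − v_S) = Δt · (6.91·3.63)/(6.91−3.63) ≈ 7.6473·Δt.
So d_GSC = 71.51, d_TPNV = 89.28, d_JRSC = 174.65 km.
Circle about each station: (x + 17.6)² + (y + 86.6)² = 71.51²; (x + 78.4)² + (y − 62.1)² = 89.28²; (x − 130.1)² + (y − 13.3)² = 174.65².
Subtracting pairs of circle equations eliminates x²+y² and gives linear equations (the radical axes):
-121.6 x + 297.4 y = -663.59
295.4 x + 199.8 y = -16095.36
Solving the 2×2 system: x ≈ -41.5, y ≈ -19.2 km.
Check against GSC (with the unrounded x, y): √((x + 17.6)²+(y + 86.6)²) = 71.51 ≈ 71.51 km. ✓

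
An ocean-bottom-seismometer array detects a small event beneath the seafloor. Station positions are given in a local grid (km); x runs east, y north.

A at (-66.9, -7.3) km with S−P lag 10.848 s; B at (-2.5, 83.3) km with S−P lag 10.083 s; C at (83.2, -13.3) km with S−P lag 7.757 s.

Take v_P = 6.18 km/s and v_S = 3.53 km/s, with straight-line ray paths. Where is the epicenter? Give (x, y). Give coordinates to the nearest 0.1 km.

Distance from S−P lag: d = Δt · v_P v_S / (v_P − v_S) = Δt · (6.18·3.53)/(6.18−3.53) ≈ 8.2322·Δt.
So d_A = 89.30, d_B = 83.01, d_C = 63.86 km.
Circle about each station: (x + 66.9)² + (y + 7.3)² = 89.30²; (x + 2.5)² + (y − 83.3)² = 83.01²; (x − 83.2)² + (y + 13.3)² = 63.86².
Subtracting pairs of circle equations eliminates x²+y² and gives linear equations (the radical axes):
128.8 x + 181.2 y = 3500.07
300.2 x − 12.0 y = 6466.62
Solving the 2×2 system: x ≈ 21.7, y ≈ 3.9 km.

21.7 km east, 3.9 km north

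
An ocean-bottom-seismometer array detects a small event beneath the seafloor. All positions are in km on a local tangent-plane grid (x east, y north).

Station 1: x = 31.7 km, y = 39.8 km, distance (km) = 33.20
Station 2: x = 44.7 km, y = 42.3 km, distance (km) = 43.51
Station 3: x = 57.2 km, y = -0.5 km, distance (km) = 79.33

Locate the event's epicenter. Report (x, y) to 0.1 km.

(4.4, 58.7)

Circle about each station: (x − 31.7)² + (y − 39.8)² = 33.20²; (x − 44.7)² + (y − 42.3)² = 43.51²; (x − 57.2)² + (y + 0.5)² = 79.33².
Subtracting the Station 1 equation from the Station 2 and Station 3 equations removes the quadratic terms:
26.0 x + 5.0 y = 407.57
51.0 x − 80.6 y = -4507.85
Solving the 2×2 system: x ≈ 4.4, y ≈ 58.7 km.
Check against Station 1 (with the unrounded x, y): √((x − 31.7)²+(y − 39.8)²) = 33.22 ≈ 33.20 km. ✓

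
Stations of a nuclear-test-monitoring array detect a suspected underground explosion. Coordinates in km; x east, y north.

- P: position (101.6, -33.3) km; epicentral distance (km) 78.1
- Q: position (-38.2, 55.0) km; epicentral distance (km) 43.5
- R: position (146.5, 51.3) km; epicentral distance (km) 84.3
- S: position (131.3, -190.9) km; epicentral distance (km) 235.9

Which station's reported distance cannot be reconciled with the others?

Solve using three stations at a time. Using P, R, S (subtract circle equations pairwise → linear system) gives (x, y) ≈ (63.6, 35.1).
Distances from that point to each station vs reported:
  P: calculated 78.3 vs reported 78.1 → residual 0.2 km
  Q: calculated 103.7 vs reported 43.5 → residual 60.2 km
  R: calculated 84.5 vs reported 84.3 → residual 0.2 km
  S: calculated 236.0 vs reported 235.9 → residual 0.1 km
P, R, S are mutually consistent (residuals ≈ 0); Q is off by 60.2 km.

Q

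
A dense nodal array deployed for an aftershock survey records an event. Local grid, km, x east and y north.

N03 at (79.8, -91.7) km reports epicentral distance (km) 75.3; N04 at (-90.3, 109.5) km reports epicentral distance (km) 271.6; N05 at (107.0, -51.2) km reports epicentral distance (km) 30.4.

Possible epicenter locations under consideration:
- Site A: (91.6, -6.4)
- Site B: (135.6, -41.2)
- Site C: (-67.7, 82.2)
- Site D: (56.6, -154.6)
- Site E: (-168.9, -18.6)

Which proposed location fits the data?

For each candidate, compare |candidate − station| to the reported distance:
Site A: residuals N03 10.8, N04 55.9, N05 17.0 → max 55.9 km
Site B: residuals N03 0.0, N04 0.0, N05 0.1 → max 0.1 km
Site C: residuals N03 152.7, N04 236.2, N05 189.4 → max 236.2 km
Site D: residuals N03 8.3, N04 30.6, N05 84.6 → max 84.6 km
Site E: residuals N03 183.9, N04 121.3, N05 247.4 → max 247.4 km
Only Site B has all residuals ≈ 0.

Site B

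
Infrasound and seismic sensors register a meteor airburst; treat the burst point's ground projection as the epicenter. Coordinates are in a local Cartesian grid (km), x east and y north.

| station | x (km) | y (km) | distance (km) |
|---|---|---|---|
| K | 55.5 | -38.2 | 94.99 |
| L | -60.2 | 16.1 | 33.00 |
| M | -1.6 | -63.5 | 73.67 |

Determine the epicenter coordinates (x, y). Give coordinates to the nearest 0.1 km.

Circle about each station: (x − 55.5)² + (y + 38.2)² = 94.99²; (x + 60.2)² + (y − 16.1)² = 33.00²; (x + 1.6)² + (y + 63.5)² = 73.67².
Subtracting the K equation from the L and M equations removes the quadratic terms:
-231.4 x + 108.6 y = 7277.86
-114.2 x − 50.6 y = 3091.15
Solving the 2×2 system: x ≈ -29.2, y ≈ 4.8 km.
Check against K (with the unrounded x, y): √((x − 55.5)²+(y + 38.2)²) = 94.99 ≈ 94.99 km. ✓

-29.2 km east, 4.8 km north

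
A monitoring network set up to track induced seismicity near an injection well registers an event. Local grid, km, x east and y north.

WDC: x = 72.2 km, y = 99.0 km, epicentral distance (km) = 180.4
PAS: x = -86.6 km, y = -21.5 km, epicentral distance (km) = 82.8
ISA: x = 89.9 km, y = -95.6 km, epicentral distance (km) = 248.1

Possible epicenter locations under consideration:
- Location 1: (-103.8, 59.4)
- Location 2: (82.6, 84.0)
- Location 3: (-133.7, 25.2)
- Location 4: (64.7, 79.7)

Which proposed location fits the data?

For each candidate, compare |candidate − station| to the reported distance:
Location 1: residuals WDC 0.0, PAS 0.1, ISA 0.0 → max 0.1 km
Location 2: residuals WDC 162.1, PAS 116.6, ISA 68.4 → max 162.1 km
Location 3: residuals WDC 38.3, PAS 16.5, ISA 6.0 → max 38.3 km
Location 4: residuals WDC 159.7, PAS 99.2, ISA 71.0 → max 159.7 km
Only Location 1 has all residuals ≈ 0.

Location 1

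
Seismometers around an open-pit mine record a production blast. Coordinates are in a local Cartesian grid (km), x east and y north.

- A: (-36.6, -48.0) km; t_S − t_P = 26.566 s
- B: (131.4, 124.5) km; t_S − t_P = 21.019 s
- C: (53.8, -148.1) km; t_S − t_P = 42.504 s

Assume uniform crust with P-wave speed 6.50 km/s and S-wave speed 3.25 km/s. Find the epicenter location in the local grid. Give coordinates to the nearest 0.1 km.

Distance from S−P lag: d = Δt · v_P v_S / (v_P − v_S) = Δt · (6.50·3.25)/(6.50−3.25) ≈ 6.5000·Δt.
So d_A = 172.68, d_B = 136.62, d_C = 276.28 km.
Circle about each station: (x + 36.6)² + (y + 48.0)² = 172.68²; (x − 131.4)² + (y − 124.5)² = 136.62²; (x − 53.8)² + (y + 148.1)² = 276.28².
Subtracting pairs of circle equations eliminates x²+y² and gives linear equations (the radical axes):
336.0 x + 345.0 y = 40276.01
180.8 x − 200.2 y = -25327.77
Solving the 2×2 system: x ≈ -5.2, y ≈ 121.8 km.

(-5.2, 121.8)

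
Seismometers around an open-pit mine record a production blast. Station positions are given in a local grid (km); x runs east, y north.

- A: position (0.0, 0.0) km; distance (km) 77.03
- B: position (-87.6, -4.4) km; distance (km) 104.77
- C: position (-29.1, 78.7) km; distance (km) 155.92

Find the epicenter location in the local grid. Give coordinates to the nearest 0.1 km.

Circle about each station: x² + y² = 77.03²; (x + 87.6)² + (y + 4.4)² = 104.77²; (x + 29.1)² + (y − 78.7)² = 155.92².
Subtracting pairs of circle equations eliminates x²+y² and gives linear equations (the radical axes):
-175.2 x − 8.8 y = 2649.99
-58.2 x + 157.4 y = -11336.93
Solving the 2×2 system: x ≈ -11.3, y ≈ -76.2 km.
Check against A (with the unrounded x, y): √(x²+y²) = 77.04 ≈ 77.03 km. ✓

x ≈ -11.3 km, y ≈ -76.2 km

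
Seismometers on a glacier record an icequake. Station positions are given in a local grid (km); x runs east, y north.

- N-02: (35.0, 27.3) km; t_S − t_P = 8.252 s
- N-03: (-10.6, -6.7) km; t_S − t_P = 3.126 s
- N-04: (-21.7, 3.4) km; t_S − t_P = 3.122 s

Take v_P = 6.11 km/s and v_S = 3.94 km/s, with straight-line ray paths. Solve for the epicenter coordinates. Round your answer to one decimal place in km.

Distance from S−P lag: d = Δt · v_P v_S / (v_P − v_S) = Δt · (6.11·3.94)/(6.11−3.94) ≈ 11.0937·Δt.
So d_N-02 = 91.55, d_N-03 = 34.68, d_N-04 = 34.63 km.
Circle about each station: (x − 35.0)² + (y − 27.3)² = 91.55²; (x + 10.6)² + (y + 6.7)² = 34.68²; (x + 21.7)² + (y − 3.4)² = 34.63².
Subtracting pairs of circle equations eliminates x²+y² and gives linear equations (the radical axes):
-91.2 x − 68.0 y = 5365.66
-113.4 x − 47.8 y = 5694.33
Solving the 2×2 system: x ≈ -39.0, y ≈ -26.6 km.

x ≈ -39.0 km, y ≈ -26.6 km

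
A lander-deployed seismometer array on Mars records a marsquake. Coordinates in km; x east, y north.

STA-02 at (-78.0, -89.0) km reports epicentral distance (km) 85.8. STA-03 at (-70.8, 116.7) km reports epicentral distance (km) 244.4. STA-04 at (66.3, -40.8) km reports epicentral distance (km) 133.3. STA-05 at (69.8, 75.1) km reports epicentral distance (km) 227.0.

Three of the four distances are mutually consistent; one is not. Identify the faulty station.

STA-02

Solve using three stations at a time. Using STA-03, STA-04, STA-05 (subtract circle equations pairwise → linear system) gives (x, y) ≈ (-36.8, -125.3).
Distances from that point to each station vs reported:
  STA-02: calculated 54.9 vs reported 85.8 → residual 30.9 km
  STA-03: calculated 244.4 vs reported 244.4 → residual 0.0 km
  STA-04: calculated 133.3 vs reported 133.3 → residual 0.0 km
  STA-05: calculated 227.0 vs reported 227.0 → residual 0.0 km
STA-03, STA-04, STA-05 are mutually consistent (residuals ≈ 0); STA-02 is off by 30.9 km.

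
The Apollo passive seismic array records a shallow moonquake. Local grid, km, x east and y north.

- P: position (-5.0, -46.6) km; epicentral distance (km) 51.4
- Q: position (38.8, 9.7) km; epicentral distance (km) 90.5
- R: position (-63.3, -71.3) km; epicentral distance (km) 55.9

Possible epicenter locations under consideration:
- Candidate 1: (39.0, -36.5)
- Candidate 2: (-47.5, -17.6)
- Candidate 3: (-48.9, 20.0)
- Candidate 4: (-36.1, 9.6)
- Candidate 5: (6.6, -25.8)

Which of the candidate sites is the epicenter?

For each candidate, compare |candidate − station| to the reported distance:
Candidate 1: residuals P 6.3, Q 44.3, R 52.2 → max 52.2 km
Candidate 2: residuals P 0.1, Q 0.0, R 0.1 → max 0.1 km
Candidate 3: residuals P 28.4, Q 2.2, R 36.5 → max 36.5 km
Candidate 4: residuals P 12.8, Q 15.6, R 29.5 → max 29.5 km
Candidate 5: residuals P 27.6, Q 42.6, R 27.5 → max 42.6 km
Only Candidate 2 has all residuals ≈ 0.

Candidate 2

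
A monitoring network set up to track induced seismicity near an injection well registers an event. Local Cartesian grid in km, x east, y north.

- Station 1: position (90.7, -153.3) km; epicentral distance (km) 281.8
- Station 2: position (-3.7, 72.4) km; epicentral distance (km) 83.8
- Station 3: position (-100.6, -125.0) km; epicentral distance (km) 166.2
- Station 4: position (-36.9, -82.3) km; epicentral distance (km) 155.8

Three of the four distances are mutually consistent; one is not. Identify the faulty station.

Station 3

Solve using three stations at a time. Using Station 1, Station 2, Station 4 (subtract circle equations pairwise → linear system) gives (x, y) ≈ (-87.3, 65.2).
Distances from that point to each station vs reported:
  Station 1: calculated 281.8 vs reported 281.8 → residual 0.0 km
  Station 2: calculated 83.9 vs reported 83.8 → residual 0.1 km
  Station 3: calculated 190.7 vs reported 166.2 → residual 24.5 km
  Station 4: calculated 155.9 vs reported 155.8 → residual 0.1 km
Station 1, Station 2, Station 4 are mutually consistent (residuals ≈ 0); Station 3 is off by 24.5 km.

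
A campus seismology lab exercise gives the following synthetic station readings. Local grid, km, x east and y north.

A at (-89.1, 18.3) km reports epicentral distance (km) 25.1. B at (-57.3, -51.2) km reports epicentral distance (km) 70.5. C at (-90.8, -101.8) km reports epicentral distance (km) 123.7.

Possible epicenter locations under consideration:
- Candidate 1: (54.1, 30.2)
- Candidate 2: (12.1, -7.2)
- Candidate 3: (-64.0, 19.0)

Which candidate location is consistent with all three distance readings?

For each candidate, compare |candidate − station| to the reported distance:
Candidate 1: residuals A 118.6, B 67.5, C 72.3 → max 118.6 km
Candidate 2: residuals A 79.3, B 11.7, C 16.1 → max 79.3 km
Candidate 3: residuals A 0.0, B 0.0, C 0.0 → max 0.0 km
Only Candidate 3 has all residuals ≈ 0.

Candidate 3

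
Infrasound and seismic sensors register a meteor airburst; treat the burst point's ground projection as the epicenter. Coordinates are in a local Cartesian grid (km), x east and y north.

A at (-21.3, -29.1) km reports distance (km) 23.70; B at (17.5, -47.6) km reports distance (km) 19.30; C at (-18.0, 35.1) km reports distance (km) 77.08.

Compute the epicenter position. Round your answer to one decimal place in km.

-0.2 km east, -39.9 km north

Circle about each station: (x + 21.3)² + (y + 29.1)² = 23.70²; (x − 17.5)² + (y + 47.6)² = 19.30²; (x + 18.0)² + (y − 35.1)² = 77.08².
Subtracting pairs of circle equations eliminates x²+y² and gives linear equations (the radical axes):
77.6 x − 37.0 y = 1460.71
6.6 x + 128.4 y = -5124.13
Solving the 2×2 system: x ≈ -0.2, y ≈ -39.9 km.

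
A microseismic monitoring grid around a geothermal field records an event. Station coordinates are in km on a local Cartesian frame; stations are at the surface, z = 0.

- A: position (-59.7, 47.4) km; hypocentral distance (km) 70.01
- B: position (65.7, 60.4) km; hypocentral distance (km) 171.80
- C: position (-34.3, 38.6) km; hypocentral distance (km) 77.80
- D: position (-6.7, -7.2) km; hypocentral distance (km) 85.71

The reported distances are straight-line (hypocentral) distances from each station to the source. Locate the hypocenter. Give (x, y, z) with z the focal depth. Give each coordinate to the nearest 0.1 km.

x ≈ -88.4 km, y ≈ -11.1 km, depth ≈ 25.6 km

Each station gives a sphere (x−x_i)² + (y−y_i)² + z² = d_i² (stations at z=0).
Subtracting the A sphere from B and C: z² cancels, leaving linear equations in x and y:
250.8 x + 26.0 y = -22460.04
50.8 x − 17.6 y = -4295.84
Solving: x ≈ -88.404, y ≈ -11.085 km (keep extra digits for the depth step; rounded: -88.4, -11.1).
Then from the A sphere: z² = 70.01² − (x + 59.7)² − (y − 47.4)² with x = -88.404, y = -11.085, so z ≈ 25.632 ≈ 25.6 km.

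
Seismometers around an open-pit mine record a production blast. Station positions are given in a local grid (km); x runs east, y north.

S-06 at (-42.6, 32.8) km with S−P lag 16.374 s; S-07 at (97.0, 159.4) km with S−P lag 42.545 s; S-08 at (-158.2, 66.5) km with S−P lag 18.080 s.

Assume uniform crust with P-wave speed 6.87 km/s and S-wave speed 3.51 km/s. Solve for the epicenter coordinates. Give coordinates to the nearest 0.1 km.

Distance from S−P lag: d = Δt · v_P v_S / (v_P − v_S) = Δt · (6.87·3.51)/(6.87−3.51) ≈ 7.1767·Δt.
So d_S-06 = 117.51, d_S-07 = 305.33, d_S-08 = 129.75 km.
Circle about each station: (x + 42.6)² + (y − 32.8)² = 117.51²; (x − 97.0)² + (y − 159.4)² = 305.33²; (x + 158.2)² + (y − 66.5)² = 129.75².
Subtracting pairs of circle equations eliminates x²+y² and gives linear equations (the radical axes):
279.2 x + 253.2 y = -47491.05
-231.2 x + 67.4 y = 23532.43
Solving the 2×2 system: x ≈ -118.4, y ≈ -57.0 km.

x ≈ -118.4 km, y ≈ -57.0 km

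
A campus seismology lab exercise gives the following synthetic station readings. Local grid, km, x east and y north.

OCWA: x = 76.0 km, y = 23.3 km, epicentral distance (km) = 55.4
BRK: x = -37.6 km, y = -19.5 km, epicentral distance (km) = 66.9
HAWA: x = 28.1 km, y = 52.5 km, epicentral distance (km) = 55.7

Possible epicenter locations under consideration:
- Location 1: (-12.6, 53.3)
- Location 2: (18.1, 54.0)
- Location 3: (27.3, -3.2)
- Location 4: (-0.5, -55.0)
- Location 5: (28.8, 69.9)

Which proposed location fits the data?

For each candidate, compare |candidate − station| to the reported distance:
Location 1: residuals OCWA 38.1, BRK 10.1, HAWA 15.0 → max 38.1 km
Location 2: residuals OCWA 10.1, BRK 25.3, HAWA 45.6 → max 45.6 km
Location 3: residuals OCWA 0.0, BRK 0.0, HAWA 0.0 → max 0.0 km
Location 4: residuals OCWA 54.1, BRK 15.6, HAWA 55.5 → max 55.5 km
Location 5: residuals OCWA 10.9, BRK 44.5, HAWA 38.3 → max 44.5 km
Only Location 3 has all residuals ≈ 0.

Location 3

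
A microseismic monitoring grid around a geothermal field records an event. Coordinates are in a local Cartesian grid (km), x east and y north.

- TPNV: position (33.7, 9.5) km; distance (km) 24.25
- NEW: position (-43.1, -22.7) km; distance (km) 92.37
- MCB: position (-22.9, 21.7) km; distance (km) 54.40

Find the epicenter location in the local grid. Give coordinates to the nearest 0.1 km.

Circle about each station: (x − 33.7)² + (y − 9.5)² = 24.25²; (x + 43.1)² + (y + 22.7)² = 92.37²; (x + 22.9)² + (y − 21.7)² = 54.40².
Subtracting pairs of circle equations eliminates x²+y² and gives linear equations (the radical axes):
-153.6 x − 64.4 y = -6797.19
-113.2 x + 24.4 y = -2601.94
Solving the 2×2 system: x ≈ 30.2, y ≈ 33.5 km.
Check against TPNV (with the unrounded x, y): √((x − 33.7)²+(y − 9.5)²) = 24.25 ≈ 24.25 km. ✓

30.2 km east, 33.5 km north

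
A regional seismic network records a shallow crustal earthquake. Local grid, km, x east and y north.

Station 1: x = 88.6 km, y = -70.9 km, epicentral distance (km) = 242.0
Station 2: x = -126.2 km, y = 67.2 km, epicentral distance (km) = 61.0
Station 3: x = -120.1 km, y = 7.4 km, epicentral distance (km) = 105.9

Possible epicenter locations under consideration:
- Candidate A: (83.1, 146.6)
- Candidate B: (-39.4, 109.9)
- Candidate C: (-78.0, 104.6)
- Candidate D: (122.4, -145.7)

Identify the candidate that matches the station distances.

Candidate C

For each candidate, compare |candidate − station| to the reported distance:
Candidate A: residuals Station 1 24.4, Station 2 162.9, Station 3 140.4 → max 162.9 km
Candidate B: residuals Station 1 20.5, Station 2 35.7, Station 3 24.6 → max 35.7 km
Candidate C: residuals Station 1 0.0, Station 2 0.0, Station 3 0.0 → max 0.0 km
Candidate D: residuals Station 1 159.9, Station 2 266.3, Station 3 180.9 → max 266.3 km
Only Candidate C has all residuals ≈ 0.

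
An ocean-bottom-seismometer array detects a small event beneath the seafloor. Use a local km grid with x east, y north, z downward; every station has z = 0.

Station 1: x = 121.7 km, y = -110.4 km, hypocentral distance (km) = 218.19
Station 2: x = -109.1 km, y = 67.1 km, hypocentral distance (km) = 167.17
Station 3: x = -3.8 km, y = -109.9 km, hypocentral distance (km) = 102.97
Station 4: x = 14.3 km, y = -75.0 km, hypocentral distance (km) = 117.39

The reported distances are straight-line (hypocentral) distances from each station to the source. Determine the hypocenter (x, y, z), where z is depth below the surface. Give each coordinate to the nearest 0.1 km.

Each station gives a sphere (x−x_i)² + (y−y_i)² + z² = d_i² (stations at z=0).
Subtracting the Station 1 sphere from Station 2 and Station 3: z² cancels, leaving linear equations in x and y:
-461.6 x + 355.0 y = 9067.24
-251.0 x + 1.0 y = 22097.46
Solving: x ≈ -88.394, y ≈ -89.395 km (keep extra digits for the depth step; rounded: -88.4, -89.4).
Then from the Station 1 sphere: z² = 218.19² − (x − 121.7)² − (y + 110.4)² with x = -88.394, y = -89.395, so z ≈ 55.011 ≈ 55.0 km.

(-88.4, -89.4, 55.0)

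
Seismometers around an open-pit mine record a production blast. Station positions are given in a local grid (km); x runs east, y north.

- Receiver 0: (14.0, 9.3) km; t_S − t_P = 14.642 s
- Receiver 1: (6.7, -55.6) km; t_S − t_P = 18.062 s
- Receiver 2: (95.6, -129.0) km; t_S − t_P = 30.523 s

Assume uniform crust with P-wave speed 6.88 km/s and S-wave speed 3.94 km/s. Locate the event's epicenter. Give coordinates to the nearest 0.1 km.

(-109.6, 63.6)

Distance from S−P lag: d = Δt · v_P v_S / (v_P − v_S) = Δt · (6.88·3.94)/(6.88−3.94) ≈ 9.2201·Δt.
So d_Receiver 0 = 135.00, d_Receiver 1 = 166.53, d_Receiver 2 = 281.43 km.
Circle about each station: (x − 14.0)² + (y − 9.3)² = 135.00²; (x − 6.7)² + (y + 55.6)² = 166.53²; (x − 95.6)² + (y + 129.0)² = 281.43².
Subtracting the Receiver 0 equation from the Receiver 1 and Receiver 2 equations removes the quadratic terms:
-14.6 x − 129.8 y = -6653.48
163.2 x − 276.6 y = -35479.97
Solving the 2×2 system: x ≈ -109.6, y ≈ 63.6 km.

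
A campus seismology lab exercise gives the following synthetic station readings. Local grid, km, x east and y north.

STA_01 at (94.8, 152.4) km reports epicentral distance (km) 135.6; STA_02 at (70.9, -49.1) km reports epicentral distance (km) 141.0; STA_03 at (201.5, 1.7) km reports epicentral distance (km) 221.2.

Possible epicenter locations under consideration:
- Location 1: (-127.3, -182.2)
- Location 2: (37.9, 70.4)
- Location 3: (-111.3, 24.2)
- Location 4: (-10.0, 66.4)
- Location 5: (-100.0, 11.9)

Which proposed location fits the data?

For each candidate, compare |candidate − station| to the reported distance:
Location 1: residuals STA_01 266.0, STA_02 97.7, STA_03 155.5 → max 266.0 km
Location 2: residuals STA_01 35.8, STA_02 17.0, STA_03 43.8 → max 43.8 km
Location 3: residuals STA_01 107.1, STA_02 55.4, STA_03 92.4 → max 107.1 km
Location 4: residuals STA_01 0.0, STA_02 0.0, STA_03 0.0 → max 0.0 km
Location 5: residuals STA_01 104.6, STA_02 40.5, STA_03 80.5 → max 104.6 km
Only Location 4 has all residuals ≈ 0.

Location 4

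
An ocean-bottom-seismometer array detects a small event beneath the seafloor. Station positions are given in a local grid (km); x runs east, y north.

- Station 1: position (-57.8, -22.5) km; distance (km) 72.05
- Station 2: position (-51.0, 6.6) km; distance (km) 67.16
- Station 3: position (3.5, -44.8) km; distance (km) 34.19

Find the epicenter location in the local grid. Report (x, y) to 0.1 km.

Circle about each station: (x + 57.8)² + (y + 22.5)² = 72.05²; (x + 51.0)² + (y − 6.6)² = 67.16²; (x − 3.5)² + (y + 44.8)² = 34.19².
Subtracting the Station 1 equation from the Station 2 and Station 3 equations removes the quadratic terms:
13.6 x + 58.2 y = -521.79
122.6 x − 44.6 y = 2194.45
Solving the 2×2 system: x ≈ 13.5, y ≈ -12.1 km.
Check against Station 1 (with the unrounded x, y): √((x + 57.8)²+(y + 22.5)²) = 72.04 ≈ 72.05 km. ✓

x ≈ 13.5 km, y ≈ -12.1 km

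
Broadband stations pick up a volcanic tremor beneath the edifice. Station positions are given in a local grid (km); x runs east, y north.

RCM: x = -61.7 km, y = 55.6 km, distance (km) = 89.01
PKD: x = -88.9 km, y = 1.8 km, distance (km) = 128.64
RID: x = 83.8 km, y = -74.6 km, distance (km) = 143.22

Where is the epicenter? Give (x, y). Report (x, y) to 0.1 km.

(27.3, 57.0)

Circle about each station: (x + 61.7)² + (y − 55.6)² = 89.01²; (x + 88.9)² + (y − 1.8)² = 128.64²; (x − 83.8)² + (y + 74.6)² = 143.22².
Subtracting the RCM equation from the PKD and RID equations removes the quadratic terms:
-54.4 x − 107.6 y = -7617.27
291.0 x − 260.4 y = -6899.84
Solving the 2×2 system: x ≈ 27.3, y ≈ 57.0 km.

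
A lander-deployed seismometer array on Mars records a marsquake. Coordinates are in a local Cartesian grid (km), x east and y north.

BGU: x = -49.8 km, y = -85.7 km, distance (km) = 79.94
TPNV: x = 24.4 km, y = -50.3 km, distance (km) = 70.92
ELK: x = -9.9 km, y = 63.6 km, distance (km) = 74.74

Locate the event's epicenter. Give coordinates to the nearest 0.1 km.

Circle about each station: (x + 49.8)² + (y + 85.7)² = 79.94²; (x − 24.4)² + (y + 50.3)² = 70.92²; (x + 9.9)² + (y − 63.6)² = 74.74².
Subtracting pairs of circle equations eliminates x²+y² and gives linear equations (the radical axes):
148.4 x + 70.8 y = -5338.32
79.8 x + 298.6 y = -4877.22
Solving the 2×2 system: x ≈ -32.3, y ≈ -7.7 km.
Check against BGU (with the unrounded x, y): √((x + 49.8)²+(y + 85.7)²) = 79.94 ≈ 79.94 km. ✓

(-32.3, -7.7)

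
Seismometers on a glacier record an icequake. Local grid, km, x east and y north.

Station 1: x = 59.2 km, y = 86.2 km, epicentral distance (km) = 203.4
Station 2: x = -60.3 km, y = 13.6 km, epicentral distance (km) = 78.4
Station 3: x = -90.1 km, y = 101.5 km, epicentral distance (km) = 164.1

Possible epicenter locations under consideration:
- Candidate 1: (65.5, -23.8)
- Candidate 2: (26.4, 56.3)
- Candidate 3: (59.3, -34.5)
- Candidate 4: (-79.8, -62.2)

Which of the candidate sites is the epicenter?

Candidate 4

For each candidate, compare |candidate − station| to the reported distance:
Candidate 1: residuals Station 1 93.2, Station 2 52.8, Station 3 35.7 → max 93.2 km
Candidate 2: residuals Station 1 159.0, Station 2 18.2, Station 3 39.1 → max 159.0 km
Candidate 3: residuals Station 1 82.7, Station 2 50.5, Station 3 37.9 → max 82.7 km
Candidate 4: residuals Station 1 0.1, Station 2 0.1, Station 3 0.1 → max 0.1 km
Only Candidate 4 has all residuals ≈ 0.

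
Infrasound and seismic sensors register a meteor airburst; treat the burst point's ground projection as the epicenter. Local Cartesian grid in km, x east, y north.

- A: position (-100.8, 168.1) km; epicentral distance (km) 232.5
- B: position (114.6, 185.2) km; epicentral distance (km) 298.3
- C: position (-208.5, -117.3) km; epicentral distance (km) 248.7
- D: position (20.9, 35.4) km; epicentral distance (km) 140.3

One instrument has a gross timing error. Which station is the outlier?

A

Solve using three stations at a time. Using B, C, D (subtract circle equations pairwise → linear system) gives (x, y) ≈ (39.7, -103.5).
Distances from that point to each station vs reported:
  A: calculated 305.8 vs reported 232.5 → residual 73.3 km
  B: calculated 298.2 vs reported 298.3 → residual 0.1 km
  C: calculated 248.6 vs reported 248.7 → residual 0.1 km
  D: calculated 140.1 vs reported 140.3 → residual 0.2 km
B, C, D are mutually consistent (residuals ≈ 0); A is off by 73.3 km.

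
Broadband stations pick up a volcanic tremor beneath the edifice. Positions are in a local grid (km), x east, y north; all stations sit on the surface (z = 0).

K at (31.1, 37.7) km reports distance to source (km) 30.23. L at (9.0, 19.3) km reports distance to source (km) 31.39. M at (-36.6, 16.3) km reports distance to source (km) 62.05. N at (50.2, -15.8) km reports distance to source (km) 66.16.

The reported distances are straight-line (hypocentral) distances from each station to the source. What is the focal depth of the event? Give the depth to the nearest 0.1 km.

depth ≈ 26.3 km

Each station gives a sphere (x−x_i)² + (y−y_i)² + z² = d_i² (stations at z=0).
Subtracting the K sphere from L and M: z² cancels, leaving linear equations in x and y:
-44.2 x − 36.8 y = -2006.49
-135.4 x − 42.8 y = -3719.60
Solving: x ≈ 16.501, y ≈ 34.705 km (keep extra digits for the depth step; rounded: 16.5, 34.7).
Then from the K sphere: z² = 30.23² − (x − 31.1)² − (y − 37.7)² with x = 16.501, y = 34.705, so z ≈ 26.301 ≈ 26.3 km.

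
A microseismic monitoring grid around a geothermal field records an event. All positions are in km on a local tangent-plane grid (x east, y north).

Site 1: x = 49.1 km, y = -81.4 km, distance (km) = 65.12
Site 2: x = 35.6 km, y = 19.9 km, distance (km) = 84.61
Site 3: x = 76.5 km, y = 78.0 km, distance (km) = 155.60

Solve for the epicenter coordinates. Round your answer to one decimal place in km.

x ≈ -9.0 km, y ≈ -52.0 km

Circle about each station: (x − 49.1)² + (y + 81.4)² = 65.12²; (x − 35.6)² + (y − 19.9)² = 84.61²; (x − 76.5)² + (y − 78.0)² = 155.60².
Subtracting pairs of circle equations eliminates x²+y² and gives linear equations (the radical axes):
-27.0 x + 202.6 y = -10291.64
54.8 x + 318.8 y = -17071.27
Solving the 2×2 system: x ≈ -9.0, y ≈ -52.0 km.
Check against Site 1 (with the unrounded x, y): √((x − 49.1)²+(y + 81.4)²) = 65.13 ≈ 65.12 km. ✓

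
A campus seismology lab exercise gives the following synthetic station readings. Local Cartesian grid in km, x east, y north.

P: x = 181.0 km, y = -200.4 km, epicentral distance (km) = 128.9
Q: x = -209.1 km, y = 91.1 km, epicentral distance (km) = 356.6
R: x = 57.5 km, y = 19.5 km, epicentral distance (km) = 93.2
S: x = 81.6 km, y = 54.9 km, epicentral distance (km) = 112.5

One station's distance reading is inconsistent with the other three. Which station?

Solve using three stations at a time. Using Q, R, S (subtract circle equations pairwise → linear system) gives (x, y) ≈ (117.7, -51.6).
Distances from that point to each station vs reported:
  P: calculated 161.7 vs reported 128.9 → residual 32.8 km
  Q: calculated 356.6 vs reported 356.6 → residual 0.0 km
  R: calculated 93.2 vs reported 93.2 → residual 0.0 km
  S: calculated 112.5 vs reported 112.5 → residual 0.0 km
Q, R, S are mutually consistent (residuals ≈ 0); P is off by 32.8 km.

P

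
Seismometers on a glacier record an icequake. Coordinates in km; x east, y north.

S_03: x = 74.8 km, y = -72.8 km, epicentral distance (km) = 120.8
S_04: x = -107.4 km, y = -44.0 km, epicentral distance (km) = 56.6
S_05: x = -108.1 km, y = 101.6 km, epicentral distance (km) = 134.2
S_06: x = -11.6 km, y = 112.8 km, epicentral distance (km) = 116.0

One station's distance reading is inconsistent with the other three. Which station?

S_04

Solve using three stations at a time. Using S_03, S_05, S_06 (subtract circle equations pairwise → linear system) gives (x, y) ≈ (-23.5, -2.6).
Distances from that point to each station vs reported:
  S_03: calculated 120.8 vs reported 120.8 → residual 0.0 km
  S_04: calculated 93.5 vs reported 56.6 → residual 36.9 km
  S_05: calculated 134.2 vs reported 134.2 → residual 0.0 km
  S_06: calculated 116.0 vs reported 116.0 → residual 0.0 km
S_03, S_05, S_06 are mutually consistent (residuals ≈ 0); S_04 is off by 36.9 km.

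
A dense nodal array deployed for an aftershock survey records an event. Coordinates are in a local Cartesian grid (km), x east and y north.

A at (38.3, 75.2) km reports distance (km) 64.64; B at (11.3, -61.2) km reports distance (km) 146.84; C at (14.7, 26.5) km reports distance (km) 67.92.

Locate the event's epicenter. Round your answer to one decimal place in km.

-26.1 km east, 80.8 km north

Circle about each station: (x − 38.3)² + (y − 75.2)² = 64.64²; (x − 11.3)² + (y + 61.2)² = 146.84²; (x − 14.7)² + (y − 26.5)² = 67.92².
Subtracting pairs of circle equations eliminates x²+y² and gives linear equations (the radical axes):
-54.0 x − 272.8 y = -20632.46
-47.2 x − 97.4 y = -6638.39
Solving the 2×2 system: x ≈ -26.1, y ≈ 80.8 km.
Check against A (with the unrounded x, y): √((x − 38.3)²+(y − 75.2)²) = 64.62 ≈ 64.64 km. ✓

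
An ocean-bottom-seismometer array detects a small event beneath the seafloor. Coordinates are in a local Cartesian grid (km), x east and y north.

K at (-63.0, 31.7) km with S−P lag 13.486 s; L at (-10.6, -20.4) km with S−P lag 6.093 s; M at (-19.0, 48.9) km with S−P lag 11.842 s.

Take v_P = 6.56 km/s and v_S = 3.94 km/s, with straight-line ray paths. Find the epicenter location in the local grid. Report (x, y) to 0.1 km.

Distance from S−P lag: d = Δt · v_P v_S / (v_P − v_S) = Δt · (6.56·3.94)/(6.56−3.94) ≈ 9.8650·Δt.
So d_K = 133.04, d_L = 60.11, d_M = 116.82 km.
Circle about each station: (x + 63.0)² + (y − 31.7)² = 133.04²; (x + 10.6)² + (y + 20.4)² = 60.11²; (x + 19.0)² + (y − 48.9)² = 116.82².
Subtracting pairs of circle equations eliminates x²+y² and gives linear equations (the radical axes):
104.8 x − 104.2 y = 9641.06
88.0 x + 34.4 y = 1831.05
Solving the 2×2 system: x ≈ 40.9, y ≈ -51.4 km.
Check against K (with the unrounded x, y): √((x + 63.0)²+(y − 31.7)²) = 133.04 ≈ 133.04 km. ✓

40.9 km east, -51.4 km north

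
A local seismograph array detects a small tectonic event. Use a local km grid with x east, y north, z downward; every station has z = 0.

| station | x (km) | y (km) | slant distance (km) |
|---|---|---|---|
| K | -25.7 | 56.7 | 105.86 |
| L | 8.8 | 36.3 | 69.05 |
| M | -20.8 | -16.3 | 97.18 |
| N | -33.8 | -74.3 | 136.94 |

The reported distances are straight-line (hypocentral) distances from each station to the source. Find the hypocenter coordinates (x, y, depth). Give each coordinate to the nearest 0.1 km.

x ≈ 65.7 km, y ≈ 14.1 km, depth ≈ 32.2 km

Each station gives a sphere (x−x_i)² + (y−y_i)² + z² = d_i² (stations at z=0).
Subtracting the K sphere from L and M: z² cancels, leaving linear equations in x and y:
69.0 x − 40.8 y = 3958.19
9.8 x − 146.0 y = -1414.66
Solving: x ≈ 65.702, y ≈ 14.100 km (keep extra digits for the depth step; rounded: 65.7, 14.1).
Then from the K sphere: z² = 105.86² − (x + 25.7)² − (y − 56.7)² with x = 65.702, y = 14.100, so z ≈ 32.206 ≈ 32.2 km.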